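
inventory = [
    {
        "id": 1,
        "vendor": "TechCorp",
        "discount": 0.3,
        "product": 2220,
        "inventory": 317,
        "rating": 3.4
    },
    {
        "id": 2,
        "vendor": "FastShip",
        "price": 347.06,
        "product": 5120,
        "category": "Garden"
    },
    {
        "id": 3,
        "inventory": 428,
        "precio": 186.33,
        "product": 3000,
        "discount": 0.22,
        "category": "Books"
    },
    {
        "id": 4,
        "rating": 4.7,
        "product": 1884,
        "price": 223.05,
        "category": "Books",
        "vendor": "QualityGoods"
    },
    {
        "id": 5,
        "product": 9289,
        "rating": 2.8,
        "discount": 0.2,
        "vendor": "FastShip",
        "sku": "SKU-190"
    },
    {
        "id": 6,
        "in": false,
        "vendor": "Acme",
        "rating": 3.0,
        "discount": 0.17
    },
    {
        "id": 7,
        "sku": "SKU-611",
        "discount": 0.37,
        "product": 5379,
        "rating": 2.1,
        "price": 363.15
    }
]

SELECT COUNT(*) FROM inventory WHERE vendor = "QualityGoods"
1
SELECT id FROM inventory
[1, 2, 3, 4, 5, 6, 7]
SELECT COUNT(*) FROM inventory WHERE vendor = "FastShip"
2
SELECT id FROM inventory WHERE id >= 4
[4, 5, 6, 7]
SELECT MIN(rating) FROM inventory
2.1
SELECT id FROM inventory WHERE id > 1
[2, 3, 4, 5, 6, 7]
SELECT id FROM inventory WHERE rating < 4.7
[1, 5, 6, 7]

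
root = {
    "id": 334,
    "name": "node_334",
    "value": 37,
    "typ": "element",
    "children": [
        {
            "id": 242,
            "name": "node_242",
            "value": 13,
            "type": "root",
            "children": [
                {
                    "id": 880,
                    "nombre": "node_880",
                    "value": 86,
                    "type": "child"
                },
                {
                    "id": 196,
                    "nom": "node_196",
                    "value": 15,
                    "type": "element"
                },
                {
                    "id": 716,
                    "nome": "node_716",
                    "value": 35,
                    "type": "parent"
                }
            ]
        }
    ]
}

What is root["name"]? "node_334"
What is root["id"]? 334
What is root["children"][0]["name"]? "node_242"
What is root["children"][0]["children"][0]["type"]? "child"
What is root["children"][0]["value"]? 13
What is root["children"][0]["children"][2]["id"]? 716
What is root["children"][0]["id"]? 242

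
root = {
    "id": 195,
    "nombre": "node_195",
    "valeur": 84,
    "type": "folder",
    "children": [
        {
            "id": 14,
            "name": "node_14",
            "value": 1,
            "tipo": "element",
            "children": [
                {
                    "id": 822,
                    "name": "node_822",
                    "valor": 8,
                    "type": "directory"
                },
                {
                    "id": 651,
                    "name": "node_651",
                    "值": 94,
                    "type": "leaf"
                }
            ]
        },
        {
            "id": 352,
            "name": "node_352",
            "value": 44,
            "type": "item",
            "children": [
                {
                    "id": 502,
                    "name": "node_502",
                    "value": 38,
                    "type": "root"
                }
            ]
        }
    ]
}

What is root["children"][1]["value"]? 44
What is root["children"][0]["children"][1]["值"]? 94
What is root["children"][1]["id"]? 352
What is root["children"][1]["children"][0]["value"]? 38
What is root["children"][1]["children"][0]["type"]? "root"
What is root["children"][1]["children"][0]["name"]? "node_502"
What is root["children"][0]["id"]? 14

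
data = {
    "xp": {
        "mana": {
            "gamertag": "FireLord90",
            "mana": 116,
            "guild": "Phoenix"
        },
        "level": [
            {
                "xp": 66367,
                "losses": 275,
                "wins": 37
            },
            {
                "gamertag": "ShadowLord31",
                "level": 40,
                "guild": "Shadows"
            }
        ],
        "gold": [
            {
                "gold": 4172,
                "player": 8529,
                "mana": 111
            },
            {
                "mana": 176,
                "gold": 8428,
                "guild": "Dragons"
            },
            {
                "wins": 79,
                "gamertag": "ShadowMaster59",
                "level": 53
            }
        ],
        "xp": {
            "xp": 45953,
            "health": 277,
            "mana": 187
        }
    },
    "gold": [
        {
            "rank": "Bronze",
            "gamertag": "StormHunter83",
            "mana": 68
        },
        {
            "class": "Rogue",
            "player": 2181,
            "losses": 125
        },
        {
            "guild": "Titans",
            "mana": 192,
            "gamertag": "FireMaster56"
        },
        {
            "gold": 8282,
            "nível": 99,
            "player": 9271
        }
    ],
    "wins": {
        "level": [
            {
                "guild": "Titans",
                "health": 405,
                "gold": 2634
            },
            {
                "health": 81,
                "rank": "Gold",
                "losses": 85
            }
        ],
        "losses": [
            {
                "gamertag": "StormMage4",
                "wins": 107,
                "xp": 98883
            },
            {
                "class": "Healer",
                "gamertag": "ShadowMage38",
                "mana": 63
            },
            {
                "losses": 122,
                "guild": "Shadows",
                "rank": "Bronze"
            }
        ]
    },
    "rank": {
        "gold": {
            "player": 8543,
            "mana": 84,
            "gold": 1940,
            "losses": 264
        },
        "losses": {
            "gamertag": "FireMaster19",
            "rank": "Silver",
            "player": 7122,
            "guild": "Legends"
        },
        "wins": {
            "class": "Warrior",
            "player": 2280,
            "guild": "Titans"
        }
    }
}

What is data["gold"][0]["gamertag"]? "StormHunter83"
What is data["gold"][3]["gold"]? 8282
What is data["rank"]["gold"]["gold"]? 1940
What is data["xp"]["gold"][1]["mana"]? 176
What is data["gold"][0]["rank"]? "Bronze"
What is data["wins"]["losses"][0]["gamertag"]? "StormMage4"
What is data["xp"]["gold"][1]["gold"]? 8428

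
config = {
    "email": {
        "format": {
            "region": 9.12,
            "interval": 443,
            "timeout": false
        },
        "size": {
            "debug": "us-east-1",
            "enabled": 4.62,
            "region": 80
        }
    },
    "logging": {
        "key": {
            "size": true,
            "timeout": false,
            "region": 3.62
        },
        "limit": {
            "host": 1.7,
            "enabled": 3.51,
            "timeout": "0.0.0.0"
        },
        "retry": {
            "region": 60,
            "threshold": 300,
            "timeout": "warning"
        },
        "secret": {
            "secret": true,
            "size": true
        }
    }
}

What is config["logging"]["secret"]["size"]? True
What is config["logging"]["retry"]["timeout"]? "warning"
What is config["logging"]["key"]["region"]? 3.62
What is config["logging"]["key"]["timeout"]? False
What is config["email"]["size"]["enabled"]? 4.62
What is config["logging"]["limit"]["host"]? 1.7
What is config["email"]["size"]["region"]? 80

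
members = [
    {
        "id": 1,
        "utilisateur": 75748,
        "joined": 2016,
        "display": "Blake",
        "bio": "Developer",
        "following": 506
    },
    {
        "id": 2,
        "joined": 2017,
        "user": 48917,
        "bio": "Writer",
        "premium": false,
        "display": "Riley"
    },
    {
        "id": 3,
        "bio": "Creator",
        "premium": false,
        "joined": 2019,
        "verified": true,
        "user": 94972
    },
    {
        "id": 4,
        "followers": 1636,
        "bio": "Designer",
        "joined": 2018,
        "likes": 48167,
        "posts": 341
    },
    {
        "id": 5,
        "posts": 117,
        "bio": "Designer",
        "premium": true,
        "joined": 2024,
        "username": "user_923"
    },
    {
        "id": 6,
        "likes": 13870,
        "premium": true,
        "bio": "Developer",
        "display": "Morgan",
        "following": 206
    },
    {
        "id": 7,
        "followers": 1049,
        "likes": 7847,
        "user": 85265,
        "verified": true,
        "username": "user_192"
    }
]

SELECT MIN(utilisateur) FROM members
75748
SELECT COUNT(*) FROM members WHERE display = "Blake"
1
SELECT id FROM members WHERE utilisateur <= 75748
[1]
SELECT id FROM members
[1, 2, 3, 4, 5, 6, 7]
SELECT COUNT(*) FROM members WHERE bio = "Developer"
2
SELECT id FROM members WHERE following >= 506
[1]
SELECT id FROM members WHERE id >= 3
[3, 4, 5, 6, 7]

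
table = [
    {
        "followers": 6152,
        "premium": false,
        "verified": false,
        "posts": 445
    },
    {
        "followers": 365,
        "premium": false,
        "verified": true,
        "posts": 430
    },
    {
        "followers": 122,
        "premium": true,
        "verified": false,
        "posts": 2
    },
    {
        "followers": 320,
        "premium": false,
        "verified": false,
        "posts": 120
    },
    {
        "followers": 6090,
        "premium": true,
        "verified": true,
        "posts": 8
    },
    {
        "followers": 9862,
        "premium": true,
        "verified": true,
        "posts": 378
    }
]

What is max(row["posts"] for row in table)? 445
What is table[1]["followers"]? 365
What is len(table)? 6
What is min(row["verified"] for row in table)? False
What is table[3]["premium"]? False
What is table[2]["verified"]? False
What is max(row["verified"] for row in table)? True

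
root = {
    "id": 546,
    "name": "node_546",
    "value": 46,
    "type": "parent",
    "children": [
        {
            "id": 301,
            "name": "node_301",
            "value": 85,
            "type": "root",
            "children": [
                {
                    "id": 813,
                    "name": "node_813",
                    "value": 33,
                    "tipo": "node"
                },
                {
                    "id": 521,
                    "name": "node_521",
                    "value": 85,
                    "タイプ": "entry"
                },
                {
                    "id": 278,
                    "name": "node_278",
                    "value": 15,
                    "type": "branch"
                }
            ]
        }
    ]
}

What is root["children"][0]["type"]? "root"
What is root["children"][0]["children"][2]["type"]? "branch"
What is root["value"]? 46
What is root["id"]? 546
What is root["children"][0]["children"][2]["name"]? "node_278"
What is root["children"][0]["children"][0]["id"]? 813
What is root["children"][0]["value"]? 85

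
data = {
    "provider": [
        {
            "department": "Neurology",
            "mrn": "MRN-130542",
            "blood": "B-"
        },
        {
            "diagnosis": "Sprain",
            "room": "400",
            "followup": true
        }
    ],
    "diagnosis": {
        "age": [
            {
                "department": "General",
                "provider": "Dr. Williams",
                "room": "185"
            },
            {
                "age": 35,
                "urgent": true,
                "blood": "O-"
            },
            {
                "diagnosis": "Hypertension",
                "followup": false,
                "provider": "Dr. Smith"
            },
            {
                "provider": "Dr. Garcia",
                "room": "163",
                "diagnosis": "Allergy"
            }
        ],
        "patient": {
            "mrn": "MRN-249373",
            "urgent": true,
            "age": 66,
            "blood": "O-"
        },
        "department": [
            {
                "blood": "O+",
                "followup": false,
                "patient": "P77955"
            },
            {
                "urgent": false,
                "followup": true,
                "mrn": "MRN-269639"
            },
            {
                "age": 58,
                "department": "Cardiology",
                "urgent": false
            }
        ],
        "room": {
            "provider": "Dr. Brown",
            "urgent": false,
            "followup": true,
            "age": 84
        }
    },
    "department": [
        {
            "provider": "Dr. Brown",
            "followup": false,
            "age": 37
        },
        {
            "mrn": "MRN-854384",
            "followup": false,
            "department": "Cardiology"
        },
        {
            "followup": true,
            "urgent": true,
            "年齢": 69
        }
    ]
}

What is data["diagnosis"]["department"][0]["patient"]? "P77955"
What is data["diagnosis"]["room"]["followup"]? True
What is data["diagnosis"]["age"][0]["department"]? "General"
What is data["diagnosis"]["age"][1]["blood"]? "O-"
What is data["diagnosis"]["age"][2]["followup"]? False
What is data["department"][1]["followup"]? False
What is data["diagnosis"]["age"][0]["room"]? "185"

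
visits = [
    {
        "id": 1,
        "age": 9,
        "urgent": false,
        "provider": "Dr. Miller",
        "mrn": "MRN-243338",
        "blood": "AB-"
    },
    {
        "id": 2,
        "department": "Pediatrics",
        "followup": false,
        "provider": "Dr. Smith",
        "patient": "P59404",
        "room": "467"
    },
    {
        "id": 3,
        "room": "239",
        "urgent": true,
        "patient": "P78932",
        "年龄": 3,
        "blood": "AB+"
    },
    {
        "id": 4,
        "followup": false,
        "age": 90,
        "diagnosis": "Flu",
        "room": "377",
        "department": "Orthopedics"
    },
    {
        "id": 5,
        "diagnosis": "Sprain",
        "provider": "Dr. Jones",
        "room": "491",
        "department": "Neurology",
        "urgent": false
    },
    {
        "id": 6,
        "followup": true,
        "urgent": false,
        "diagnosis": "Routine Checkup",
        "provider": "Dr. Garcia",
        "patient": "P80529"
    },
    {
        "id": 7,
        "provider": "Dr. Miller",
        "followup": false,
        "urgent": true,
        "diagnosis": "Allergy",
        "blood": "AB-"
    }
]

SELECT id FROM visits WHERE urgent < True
[1, 5, 6]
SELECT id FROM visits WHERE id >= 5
[5, 6, 7]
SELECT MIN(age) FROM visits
9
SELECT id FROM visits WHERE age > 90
[]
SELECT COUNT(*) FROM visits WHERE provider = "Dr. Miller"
2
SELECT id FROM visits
[1, 2, 3, 4, 5, 6, 7]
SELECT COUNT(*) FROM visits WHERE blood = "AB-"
2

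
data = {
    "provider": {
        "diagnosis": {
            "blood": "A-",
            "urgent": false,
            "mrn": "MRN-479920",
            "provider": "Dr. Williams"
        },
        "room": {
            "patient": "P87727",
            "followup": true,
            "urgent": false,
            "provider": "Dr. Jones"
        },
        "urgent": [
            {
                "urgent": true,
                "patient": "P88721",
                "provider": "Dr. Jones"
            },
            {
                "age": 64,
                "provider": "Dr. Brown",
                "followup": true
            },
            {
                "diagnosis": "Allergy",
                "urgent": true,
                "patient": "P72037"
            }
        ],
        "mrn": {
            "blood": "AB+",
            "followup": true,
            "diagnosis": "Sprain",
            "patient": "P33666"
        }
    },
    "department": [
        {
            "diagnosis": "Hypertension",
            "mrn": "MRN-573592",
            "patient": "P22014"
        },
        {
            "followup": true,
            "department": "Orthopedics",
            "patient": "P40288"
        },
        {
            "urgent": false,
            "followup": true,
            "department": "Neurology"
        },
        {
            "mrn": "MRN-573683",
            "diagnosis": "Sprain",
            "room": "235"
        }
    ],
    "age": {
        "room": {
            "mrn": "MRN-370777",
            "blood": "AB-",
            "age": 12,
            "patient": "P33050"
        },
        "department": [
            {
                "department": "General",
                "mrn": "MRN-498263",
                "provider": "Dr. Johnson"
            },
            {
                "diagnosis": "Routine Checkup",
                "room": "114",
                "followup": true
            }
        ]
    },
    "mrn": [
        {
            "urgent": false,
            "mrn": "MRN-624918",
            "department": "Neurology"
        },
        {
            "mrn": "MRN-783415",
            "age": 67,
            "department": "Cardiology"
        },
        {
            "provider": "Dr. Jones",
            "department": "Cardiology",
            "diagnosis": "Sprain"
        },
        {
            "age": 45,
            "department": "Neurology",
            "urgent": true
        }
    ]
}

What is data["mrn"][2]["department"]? "Cardiology"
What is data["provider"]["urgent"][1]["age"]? 64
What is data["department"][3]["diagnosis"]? "Sprain"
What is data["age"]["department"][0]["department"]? "General"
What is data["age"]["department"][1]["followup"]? True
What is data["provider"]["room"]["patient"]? "P87727"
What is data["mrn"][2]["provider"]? "Dr. Jones"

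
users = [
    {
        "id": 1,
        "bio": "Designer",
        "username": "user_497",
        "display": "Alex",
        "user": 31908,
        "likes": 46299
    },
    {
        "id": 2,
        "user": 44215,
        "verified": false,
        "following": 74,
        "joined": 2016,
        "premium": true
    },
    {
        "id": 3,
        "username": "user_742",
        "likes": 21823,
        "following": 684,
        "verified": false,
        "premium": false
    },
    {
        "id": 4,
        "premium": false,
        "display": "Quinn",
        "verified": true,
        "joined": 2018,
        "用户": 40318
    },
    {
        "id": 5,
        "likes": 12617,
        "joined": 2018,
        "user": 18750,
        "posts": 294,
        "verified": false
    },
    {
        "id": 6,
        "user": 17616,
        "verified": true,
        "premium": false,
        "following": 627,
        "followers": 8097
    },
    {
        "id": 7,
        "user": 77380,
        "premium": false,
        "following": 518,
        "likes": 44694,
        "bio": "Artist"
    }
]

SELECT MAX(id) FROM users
7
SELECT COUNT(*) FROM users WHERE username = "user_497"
1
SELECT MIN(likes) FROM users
12617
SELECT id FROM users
[1, 2, 3, 4, 5, 6, 7]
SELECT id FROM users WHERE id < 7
[1, 2, 3, 4, 5, 6]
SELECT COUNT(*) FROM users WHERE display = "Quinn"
1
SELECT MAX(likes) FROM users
46299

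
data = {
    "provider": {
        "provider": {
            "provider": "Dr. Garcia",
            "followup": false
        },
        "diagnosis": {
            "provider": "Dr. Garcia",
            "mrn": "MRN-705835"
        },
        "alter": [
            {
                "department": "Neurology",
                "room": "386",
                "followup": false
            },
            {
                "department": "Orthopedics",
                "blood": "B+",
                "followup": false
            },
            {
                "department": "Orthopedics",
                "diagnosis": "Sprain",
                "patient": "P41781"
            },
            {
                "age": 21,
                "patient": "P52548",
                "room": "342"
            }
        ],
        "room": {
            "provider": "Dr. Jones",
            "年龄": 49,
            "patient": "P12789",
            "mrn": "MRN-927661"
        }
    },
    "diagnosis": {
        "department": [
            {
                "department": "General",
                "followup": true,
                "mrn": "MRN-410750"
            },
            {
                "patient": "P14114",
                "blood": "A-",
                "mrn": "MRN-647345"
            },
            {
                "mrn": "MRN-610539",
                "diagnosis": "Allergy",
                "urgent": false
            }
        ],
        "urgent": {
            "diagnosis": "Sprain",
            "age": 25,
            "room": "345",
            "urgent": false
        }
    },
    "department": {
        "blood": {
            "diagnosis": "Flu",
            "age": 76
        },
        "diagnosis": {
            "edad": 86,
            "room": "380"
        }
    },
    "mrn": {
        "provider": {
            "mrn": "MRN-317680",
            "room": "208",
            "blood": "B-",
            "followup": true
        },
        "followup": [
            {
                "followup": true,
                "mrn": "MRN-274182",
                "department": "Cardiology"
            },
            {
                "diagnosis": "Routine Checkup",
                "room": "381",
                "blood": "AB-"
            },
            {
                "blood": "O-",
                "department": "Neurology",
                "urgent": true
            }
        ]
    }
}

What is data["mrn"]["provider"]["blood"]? "B-"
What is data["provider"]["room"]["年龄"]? 49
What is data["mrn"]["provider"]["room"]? "208"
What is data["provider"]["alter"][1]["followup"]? False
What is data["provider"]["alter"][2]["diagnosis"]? "Sprain"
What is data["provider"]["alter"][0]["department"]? "Neurology"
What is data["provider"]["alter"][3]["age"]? 21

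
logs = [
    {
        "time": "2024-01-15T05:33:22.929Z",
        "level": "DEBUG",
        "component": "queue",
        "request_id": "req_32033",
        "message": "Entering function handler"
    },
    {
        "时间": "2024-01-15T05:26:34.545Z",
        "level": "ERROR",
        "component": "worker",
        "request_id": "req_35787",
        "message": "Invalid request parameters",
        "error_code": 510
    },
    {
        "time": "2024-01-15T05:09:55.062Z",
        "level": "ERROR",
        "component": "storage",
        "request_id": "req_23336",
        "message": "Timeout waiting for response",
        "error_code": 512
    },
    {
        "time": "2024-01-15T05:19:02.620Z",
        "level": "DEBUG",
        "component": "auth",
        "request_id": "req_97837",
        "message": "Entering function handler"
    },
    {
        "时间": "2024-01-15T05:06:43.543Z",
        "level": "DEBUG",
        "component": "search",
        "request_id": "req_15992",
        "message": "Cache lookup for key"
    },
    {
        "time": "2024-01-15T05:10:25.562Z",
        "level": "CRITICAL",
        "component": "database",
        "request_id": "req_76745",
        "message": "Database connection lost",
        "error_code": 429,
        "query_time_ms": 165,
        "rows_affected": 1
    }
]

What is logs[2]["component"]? "storage"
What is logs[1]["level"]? "ERROR"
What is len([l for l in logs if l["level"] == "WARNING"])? 0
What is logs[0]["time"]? "2024-01-15T05:33:22.929Z"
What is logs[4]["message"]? "Cache lookup for key"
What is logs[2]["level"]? "ERROR"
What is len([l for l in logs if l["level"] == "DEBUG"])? 3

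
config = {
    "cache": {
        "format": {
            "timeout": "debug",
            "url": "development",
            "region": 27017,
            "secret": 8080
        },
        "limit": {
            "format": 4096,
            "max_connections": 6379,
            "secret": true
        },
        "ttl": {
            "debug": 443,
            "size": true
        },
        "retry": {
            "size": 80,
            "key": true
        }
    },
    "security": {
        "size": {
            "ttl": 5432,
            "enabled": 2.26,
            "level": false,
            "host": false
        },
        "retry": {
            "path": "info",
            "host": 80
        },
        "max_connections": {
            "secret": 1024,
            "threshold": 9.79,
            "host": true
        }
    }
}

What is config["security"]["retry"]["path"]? "info"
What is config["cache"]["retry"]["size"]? 80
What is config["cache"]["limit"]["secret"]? True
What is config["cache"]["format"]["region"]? 27017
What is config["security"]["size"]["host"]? False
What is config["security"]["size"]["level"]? False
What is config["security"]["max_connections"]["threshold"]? 9.79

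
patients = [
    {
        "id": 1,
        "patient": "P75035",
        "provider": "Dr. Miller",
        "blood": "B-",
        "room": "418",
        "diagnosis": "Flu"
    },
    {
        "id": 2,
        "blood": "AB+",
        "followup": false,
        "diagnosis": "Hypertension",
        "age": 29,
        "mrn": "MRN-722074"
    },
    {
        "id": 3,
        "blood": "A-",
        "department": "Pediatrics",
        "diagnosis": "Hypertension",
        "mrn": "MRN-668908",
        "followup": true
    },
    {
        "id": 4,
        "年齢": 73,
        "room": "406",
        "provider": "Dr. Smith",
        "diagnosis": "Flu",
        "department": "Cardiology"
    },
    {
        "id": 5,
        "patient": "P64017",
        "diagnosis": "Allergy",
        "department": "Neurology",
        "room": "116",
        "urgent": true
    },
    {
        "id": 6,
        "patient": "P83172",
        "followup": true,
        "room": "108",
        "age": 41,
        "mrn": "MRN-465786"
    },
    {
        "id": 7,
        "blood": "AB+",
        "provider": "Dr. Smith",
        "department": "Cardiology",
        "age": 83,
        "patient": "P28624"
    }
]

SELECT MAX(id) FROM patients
7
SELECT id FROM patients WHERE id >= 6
[6, 7]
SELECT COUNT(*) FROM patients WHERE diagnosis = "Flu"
2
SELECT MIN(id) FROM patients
1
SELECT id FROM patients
[1, 2, 3, 4, 5, 6, 7]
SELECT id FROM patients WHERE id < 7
[1, 2, 3, 4, 5, 6]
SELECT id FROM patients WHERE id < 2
[1]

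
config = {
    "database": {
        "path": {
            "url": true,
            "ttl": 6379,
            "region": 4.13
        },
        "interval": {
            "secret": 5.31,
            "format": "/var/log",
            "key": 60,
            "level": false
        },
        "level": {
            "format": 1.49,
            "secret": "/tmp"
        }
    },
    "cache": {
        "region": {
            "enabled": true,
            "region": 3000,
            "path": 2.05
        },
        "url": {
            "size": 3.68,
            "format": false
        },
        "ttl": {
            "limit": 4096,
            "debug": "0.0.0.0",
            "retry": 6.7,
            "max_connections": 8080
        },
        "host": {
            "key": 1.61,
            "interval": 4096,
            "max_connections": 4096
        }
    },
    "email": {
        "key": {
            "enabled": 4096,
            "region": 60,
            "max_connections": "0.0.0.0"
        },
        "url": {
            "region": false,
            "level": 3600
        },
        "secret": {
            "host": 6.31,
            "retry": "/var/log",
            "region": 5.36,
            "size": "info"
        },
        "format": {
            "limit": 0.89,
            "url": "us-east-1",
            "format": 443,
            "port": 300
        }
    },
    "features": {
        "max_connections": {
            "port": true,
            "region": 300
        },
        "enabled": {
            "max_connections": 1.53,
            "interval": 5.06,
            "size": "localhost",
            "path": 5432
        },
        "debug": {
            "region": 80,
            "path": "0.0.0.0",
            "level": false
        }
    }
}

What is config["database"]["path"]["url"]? True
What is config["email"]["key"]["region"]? 60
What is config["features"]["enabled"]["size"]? "localhost"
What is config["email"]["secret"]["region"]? 5.36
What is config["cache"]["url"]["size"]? 3.68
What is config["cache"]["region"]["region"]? 3000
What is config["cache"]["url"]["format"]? False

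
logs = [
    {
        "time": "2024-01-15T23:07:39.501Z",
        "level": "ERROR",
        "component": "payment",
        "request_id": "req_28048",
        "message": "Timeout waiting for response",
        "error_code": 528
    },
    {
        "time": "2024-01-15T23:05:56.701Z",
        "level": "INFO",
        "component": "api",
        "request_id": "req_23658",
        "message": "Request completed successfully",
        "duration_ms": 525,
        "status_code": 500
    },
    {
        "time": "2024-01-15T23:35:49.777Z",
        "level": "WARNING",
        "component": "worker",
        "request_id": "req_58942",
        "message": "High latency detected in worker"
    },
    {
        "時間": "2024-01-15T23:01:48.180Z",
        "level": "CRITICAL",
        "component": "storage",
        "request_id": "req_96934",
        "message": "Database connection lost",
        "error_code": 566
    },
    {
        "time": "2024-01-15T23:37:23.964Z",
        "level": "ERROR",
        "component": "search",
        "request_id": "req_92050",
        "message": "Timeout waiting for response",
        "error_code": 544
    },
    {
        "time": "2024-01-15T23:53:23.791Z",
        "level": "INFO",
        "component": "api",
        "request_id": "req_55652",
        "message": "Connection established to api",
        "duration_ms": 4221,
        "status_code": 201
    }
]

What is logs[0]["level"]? "ERROR"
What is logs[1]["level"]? "INFO"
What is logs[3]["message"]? "Database connection lost"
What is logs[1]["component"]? "api"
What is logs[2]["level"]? "WARNING"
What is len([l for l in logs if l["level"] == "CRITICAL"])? 1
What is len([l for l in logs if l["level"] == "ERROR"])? 2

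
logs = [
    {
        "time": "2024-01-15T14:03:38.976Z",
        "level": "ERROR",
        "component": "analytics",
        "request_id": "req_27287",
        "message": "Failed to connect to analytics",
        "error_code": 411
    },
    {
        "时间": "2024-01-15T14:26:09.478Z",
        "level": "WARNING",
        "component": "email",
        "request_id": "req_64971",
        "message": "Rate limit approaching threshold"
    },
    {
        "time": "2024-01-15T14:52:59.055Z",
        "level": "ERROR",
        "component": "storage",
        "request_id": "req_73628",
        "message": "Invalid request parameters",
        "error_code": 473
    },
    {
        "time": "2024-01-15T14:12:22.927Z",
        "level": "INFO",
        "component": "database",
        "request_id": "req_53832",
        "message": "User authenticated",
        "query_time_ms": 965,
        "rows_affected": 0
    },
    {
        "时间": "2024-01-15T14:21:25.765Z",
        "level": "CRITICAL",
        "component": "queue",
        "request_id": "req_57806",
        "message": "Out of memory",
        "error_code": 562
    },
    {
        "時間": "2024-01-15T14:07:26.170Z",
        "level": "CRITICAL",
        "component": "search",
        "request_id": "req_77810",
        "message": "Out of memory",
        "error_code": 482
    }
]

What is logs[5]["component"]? "search"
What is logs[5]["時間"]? "2024-01-15T14:07:26.170Z"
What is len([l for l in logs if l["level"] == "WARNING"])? 1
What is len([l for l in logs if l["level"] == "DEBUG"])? 0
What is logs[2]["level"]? "ERROR"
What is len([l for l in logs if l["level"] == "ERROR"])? 2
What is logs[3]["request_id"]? "req_53832"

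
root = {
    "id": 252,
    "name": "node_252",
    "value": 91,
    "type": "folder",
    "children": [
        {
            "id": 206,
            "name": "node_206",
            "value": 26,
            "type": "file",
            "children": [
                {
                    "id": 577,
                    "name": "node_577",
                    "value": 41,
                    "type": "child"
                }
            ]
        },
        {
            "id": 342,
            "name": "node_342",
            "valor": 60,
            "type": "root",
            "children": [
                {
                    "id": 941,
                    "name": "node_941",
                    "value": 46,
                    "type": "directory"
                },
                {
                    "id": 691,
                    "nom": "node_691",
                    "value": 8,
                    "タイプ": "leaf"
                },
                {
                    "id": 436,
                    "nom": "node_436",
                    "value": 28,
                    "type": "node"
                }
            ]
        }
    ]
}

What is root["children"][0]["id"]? 206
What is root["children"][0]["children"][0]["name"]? "node_577"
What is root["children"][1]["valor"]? 60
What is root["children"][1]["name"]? "node_342"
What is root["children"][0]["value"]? 26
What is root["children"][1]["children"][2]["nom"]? "node_436"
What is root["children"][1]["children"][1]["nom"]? "node_691"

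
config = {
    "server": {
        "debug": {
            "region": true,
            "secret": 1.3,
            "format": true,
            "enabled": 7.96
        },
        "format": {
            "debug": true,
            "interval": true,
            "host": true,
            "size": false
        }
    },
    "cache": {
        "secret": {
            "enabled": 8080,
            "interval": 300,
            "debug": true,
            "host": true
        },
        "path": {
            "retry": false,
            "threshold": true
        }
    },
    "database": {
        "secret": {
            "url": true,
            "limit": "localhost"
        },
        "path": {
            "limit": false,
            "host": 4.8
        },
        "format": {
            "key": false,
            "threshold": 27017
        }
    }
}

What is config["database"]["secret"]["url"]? True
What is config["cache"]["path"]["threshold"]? True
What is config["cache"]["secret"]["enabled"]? 8080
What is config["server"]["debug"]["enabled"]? 7.96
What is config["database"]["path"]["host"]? 4.8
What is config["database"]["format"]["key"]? False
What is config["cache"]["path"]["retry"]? False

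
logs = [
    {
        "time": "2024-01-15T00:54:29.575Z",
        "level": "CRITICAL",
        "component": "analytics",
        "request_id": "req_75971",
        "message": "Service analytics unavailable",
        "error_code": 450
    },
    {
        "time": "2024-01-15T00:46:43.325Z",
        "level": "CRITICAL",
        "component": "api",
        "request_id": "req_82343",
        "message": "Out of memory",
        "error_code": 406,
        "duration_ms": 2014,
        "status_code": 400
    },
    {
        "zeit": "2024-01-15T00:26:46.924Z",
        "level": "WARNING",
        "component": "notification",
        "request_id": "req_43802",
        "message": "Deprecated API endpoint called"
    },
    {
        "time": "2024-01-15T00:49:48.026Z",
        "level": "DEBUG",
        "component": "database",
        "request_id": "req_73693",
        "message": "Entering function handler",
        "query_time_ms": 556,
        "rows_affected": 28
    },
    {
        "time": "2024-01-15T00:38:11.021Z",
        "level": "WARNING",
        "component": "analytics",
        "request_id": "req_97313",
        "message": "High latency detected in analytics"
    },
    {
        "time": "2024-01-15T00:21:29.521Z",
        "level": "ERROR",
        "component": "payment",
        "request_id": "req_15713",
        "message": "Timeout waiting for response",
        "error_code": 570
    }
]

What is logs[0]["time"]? "2024-01-15T00:54:29.575Z"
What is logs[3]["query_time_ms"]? 556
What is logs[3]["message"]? "Entering function handler"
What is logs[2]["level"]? "WARNING"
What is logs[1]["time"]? "2024-01-15T00:46:43.325Z"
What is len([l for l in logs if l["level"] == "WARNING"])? 2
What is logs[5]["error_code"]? 570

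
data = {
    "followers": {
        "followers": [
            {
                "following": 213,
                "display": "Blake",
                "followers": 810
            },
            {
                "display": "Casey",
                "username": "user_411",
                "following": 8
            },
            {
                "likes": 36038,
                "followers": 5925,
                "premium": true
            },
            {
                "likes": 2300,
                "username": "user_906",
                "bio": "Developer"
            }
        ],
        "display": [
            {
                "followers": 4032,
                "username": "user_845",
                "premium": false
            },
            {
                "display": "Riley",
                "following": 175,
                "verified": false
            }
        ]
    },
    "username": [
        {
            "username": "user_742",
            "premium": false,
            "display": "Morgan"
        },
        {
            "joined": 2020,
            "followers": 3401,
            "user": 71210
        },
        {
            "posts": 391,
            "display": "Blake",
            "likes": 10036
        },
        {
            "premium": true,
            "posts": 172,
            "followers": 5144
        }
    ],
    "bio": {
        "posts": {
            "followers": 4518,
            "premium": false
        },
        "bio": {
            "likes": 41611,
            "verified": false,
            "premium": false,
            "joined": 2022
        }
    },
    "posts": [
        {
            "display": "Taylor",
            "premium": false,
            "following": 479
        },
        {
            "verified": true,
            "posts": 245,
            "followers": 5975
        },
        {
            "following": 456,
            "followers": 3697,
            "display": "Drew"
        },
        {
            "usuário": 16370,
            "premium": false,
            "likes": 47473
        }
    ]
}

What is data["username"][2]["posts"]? 391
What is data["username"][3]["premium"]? True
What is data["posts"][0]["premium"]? False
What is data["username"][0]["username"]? "user_742"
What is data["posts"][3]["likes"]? 47473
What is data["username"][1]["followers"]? 3401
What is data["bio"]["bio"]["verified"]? False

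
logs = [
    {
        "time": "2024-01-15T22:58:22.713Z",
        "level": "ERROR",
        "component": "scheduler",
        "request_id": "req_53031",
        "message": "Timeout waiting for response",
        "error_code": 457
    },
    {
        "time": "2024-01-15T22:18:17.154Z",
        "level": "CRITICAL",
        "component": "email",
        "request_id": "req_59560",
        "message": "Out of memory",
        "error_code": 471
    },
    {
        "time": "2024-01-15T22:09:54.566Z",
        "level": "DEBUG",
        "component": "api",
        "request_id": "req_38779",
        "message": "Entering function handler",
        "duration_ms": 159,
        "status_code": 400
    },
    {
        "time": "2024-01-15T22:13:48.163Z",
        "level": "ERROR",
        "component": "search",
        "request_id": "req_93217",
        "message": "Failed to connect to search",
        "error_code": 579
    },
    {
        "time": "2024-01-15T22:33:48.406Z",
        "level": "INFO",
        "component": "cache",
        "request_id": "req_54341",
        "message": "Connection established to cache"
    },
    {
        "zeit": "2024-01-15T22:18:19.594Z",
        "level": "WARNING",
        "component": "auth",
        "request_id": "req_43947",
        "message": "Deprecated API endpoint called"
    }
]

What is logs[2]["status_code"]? 400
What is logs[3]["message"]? "Failed to connect to search"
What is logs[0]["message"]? "Timeout waiting for response"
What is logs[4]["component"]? "cache"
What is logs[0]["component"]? "scheduler"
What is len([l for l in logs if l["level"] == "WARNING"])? 1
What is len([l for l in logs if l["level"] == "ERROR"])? 2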